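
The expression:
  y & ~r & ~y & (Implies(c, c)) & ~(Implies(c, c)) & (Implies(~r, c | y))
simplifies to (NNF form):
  False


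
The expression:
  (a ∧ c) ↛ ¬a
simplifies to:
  a ∧ c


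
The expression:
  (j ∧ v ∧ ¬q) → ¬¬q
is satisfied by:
  {q: True, v: False, j: False}
  {v: False, j: False, q: False}
  {j: True, q: True, v: False}
  {j: True, v: False, q: False}
  {q: True, v: True, j: False}
  {v: True, q: False, j: False}
  {j: True, v: True, q: True}


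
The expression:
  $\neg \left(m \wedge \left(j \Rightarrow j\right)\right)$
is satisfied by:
  {m: False}


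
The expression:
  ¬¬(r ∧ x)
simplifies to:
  r ∧ x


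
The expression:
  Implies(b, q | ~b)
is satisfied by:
  {q: True, b: False}
  {b: False, q: False}
  {b: True, q: True}


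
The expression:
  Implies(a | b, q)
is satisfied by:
  {q: True, a: False, b: False}
  {b: True, q: True, a: False}
  {q: True, a: True, b: False}
  {b: True, q: True, a: True}
  {b: False, a: False, q: False}


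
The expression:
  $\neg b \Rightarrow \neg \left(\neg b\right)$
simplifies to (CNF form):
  $b$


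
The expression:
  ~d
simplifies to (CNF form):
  ~d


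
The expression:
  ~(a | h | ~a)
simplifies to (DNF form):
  False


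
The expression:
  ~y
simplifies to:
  ~y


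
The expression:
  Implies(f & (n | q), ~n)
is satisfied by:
  {n: False, f: False}
  {f: True, n: False}
  {n: True, f: False}


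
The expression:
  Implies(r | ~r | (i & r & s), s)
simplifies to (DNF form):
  s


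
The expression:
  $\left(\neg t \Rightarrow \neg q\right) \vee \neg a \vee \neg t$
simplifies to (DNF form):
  $\text{True}$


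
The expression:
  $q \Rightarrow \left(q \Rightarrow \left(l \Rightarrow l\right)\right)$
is always true.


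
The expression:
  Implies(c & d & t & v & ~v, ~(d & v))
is always true.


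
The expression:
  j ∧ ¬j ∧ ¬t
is never true.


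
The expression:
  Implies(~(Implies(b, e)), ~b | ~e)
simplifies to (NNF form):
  True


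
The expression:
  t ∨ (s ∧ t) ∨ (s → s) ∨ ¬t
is always true.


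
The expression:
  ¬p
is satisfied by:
  {p: False}


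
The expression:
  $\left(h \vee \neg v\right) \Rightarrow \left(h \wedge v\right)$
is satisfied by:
  {v: True}


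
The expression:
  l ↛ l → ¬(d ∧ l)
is always true.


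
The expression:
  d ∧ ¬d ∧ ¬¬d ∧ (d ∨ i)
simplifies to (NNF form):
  False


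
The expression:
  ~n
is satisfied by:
  {n: False}


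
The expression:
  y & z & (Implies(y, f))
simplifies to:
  f & y & z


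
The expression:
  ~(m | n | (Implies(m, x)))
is never true.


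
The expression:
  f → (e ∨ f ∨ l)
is always true.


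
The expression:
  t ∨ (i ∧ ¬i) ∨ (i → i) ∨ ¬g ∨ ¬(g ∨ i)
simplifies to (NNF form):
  True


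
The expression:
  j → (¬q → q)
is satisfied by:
  {q: True, j: False}
  {j: False, q: False}
  {j: True, q: True}


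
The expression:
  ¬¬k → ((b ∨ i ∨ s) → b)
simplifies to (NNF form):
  b ∨ (¬i ∧ ¬s) ∨ ¬k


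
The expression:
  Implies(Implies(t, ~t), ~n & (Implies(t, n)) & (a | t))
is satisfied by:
  {a: True, t: True, n: False}
  {t: True, n: False, a: False}
  {a: True, t: True, n: True}
  {t: True, n: True, a: False}
  {a: True, n: False, t: False}


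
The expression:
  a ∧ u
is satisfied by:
  {a: True, u: True}


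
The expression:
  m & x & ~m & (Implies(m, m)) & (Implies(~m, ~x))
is never true.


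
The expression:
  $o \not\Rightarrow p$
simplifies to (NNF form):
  $o \wedge \neg p$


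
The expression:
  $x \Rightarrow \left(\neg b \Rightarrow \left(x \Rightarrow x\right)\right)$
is always true.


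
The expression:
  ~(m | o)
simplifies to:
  ~m & ~o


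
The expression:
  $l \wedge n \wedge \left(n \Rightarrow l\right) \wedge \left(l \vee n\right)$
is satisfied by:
  {n: True, l: True}


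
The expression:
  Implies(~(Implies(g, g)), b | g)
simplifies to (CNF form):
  True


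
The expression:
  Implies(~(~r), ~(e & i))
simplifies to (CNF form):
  ~e | ~i | ~r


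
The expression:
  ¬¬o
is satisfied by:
  {o: True}


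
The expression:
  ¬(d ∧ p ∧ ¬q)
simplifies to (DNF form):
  q ∨ ¬d ∨ ¬p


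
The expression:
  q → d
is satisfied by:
  {d: True, q: False}
  {q: False, d: False}
  {q: True, d: True}


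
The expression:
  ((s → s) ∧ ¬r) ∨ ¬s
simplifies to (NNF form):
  ¬r ∨ ¬s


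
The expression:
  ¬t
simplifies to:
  ¬t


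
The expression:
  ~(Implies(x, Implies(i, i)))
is never true.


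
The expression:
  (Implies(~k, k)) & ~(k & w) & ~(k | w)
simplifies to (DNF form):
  False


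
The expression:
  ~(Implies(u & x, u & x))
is never true.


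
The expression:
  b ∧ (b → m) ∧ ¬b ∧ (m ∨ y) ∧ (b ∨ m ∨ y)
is never true.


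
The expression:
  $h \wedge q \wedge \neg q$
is never true.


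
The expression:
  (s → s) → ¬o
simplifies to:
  ¬o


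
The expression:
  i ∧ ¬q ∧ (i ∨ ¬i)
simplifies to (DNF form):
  i ∧ ¬q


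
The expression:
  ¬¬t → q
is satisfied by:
  {q: True, t: False}
  {t: False, q: False}
  {t: True, q: True}


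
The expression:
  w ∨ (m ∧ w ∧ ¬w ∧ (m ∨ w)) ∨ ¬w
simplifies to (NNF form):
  True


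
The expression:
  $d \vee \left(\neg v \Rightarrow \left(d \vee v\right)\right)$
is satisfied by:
  {d: True, v: True}
  {d: True, v: False}
  {v: True, d: False}


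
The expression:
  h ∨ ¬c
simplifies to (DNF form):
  h ∨ ¬c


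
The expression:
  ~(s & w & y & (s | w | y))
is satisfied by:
  {s: False, y: False, w: False}
  {w: True, s: False, y: False}
  {y: True, s: False, w: False}
  {w: True, y: True, s: False}
  {s: True, w: False, y: False}
  {w: True, s: True, y: False}
  {y: True, s: True, w: False}


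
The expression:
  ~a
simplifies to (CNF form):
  ~a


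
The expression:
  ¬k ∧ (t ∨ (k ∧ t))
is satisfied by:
  {t: True, k: False}


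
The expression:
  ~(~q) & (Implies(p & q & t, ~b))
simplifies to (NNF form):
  q & (~b | ~p | ~t)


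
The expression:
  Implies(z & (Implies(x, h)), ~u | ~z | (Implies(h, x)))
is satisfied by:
  {x: True, h: False, u: False, z: False}
  {x: False, h: False, u: False, z: False}
  {x: True, z: True, h: False, u: False}
  {z: True, x: False, h: False, u: False}
  {x: True, u: True, z: False, h: False}
  {u: True, z: False, h: False, x: False}
  {x: True, z: True, u: True, h: False}
  {z: True, u: True, x: False, h: False}
  {x: True, h: True, z: False, u: False}
  {h: True, z: False, u: False, x: False}
  {x: True, z: True, h: True, u: False}
  {z: True, h: True, x: False, u: False}
  {x: True, u: True, h: True, z: False}
  {u: True, h: True, z: False, x: False}
  {x: True, z: True, u: True, h: True}


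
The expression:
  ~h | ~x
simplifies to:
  ~h | ~x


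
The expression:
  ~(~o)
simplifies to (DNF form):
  o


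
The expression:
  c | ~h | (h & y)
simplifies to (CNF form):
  c | y | ~h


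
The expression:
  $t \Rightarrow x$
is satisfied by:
  {x: True, t: False}
  {t: False, x: False}
  {t: True, x: True}


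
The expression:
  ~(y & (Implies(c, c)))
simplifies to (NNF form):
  ~y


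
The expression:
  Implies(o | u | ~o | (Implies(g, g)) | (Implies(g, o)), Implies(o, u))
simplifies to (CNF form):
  u | ~o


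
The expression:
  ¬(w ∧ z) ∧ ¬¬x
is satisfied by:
  {x: True, w: False, z: False}
  {x: True, z: True, w: False}
  {x: True, w: True, z: False}


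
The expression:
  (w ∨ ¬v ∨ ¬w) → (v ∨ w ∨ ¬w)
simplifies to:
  True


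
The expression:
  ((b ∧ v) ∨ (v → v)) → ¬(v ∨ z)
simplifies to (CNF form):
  ¬v ∧ ¬z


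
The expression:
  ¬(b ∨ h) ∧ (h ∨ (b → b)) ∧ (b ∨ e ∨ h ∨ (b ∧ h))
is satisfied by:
  {e: True, h: False, b: False}


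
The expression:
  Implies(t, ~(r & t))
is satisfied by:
  {t: False, r: False}
  {r: True, t: False}
  {t: True, r: False}


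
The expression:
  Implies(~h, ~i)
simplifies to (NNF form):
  h | ~i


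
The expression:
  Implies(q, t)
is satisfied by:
  {t: True, q: False}
  {q: False, t: False}
  {q: True, t: True}


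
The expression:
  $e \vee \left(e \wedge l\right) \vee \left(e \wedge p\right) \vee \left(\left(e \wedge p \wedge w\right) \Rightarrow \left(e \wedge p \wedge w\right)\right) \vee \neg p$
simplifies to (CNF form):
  $\text{True}$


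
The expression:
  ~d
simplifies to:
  ~d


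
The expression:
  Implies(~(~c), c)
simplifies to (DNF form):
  True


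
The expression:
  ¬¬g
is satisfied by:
  {g: True}


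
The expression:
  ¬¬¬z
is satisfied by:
  {z: False}


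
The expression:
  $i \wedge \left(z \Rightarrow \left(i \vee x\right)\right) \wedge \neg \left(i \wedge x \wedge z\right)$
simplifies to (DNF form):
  $\left(i \wedge \neg x\right) \vee \left(i \wedge \neg z\right)$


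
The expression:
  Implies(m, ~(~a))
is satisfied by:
  {a: True, m: False}
  {m: False, a: False}
  {m: True, a: True}


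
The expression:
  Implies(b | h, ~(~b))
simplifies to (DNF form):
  b | ~h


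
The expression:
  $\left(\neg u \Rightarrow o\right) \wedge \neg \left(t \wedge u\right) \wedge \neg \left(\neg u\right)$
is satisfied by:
  {u: True, t: False}


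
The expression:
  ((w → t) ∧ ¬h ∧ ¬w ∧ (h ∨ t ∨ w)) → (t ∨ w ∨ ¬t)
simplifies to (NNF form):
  True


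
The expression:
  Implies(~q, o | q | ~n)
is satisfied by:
  {q: True, o: True, n: False}
  {q: True, o: False, n: False}
  {o: True, q: False, n: False}
  {q: False, o: False, n: False}
  {n: True, q: True, o: True}
  {n: True, q: True, o: False}
  {n: True, o: True, q: False}


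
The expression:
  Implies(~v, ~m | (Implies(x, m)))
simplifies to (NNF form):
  True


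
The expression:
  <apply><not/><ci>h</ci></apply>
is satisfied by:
  {h: False}


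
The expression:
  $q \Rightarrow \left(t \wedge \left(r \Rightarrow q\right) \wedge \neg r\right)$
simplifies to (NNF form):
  $\left(t \wedge \neg r\right) \vee \neg q$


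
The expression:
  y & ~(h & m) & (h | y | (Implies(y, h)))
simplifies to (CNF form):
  y & (~h | ~m)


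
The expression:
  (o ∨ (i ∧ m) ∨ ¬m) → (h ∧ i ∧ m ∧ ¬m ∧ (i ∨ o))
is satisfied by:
  {m: True, i: False, o: False}


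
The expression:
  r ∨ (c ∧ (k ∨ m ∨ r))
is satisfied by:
  {r: True, k: True, c: True, m: True}
  {r: True, k: True, c: True, m: False}
  {r: True, c: True, m: True, k: False}
  {r: True, c: True, m: False, k: False}
  {r: True, k: True, m: True, c: False}
  {r: True, k: True, m: False, c: False}
  {r: True, m: True, c: False, k: False}
  {r: True, m: False, c: False, k: False}
  {k: True, c: True, m: True, r: False}
  {k: True, c: True, m: False, r: False}
  {c: True, m: True, r: False, k: False}


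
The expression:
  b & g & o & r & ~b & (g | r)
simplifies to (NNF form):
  False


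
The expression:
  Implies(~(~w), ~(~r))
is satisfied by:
  {r: True, w: False}
  {w: False, r: False}
  {w: True, r: True}


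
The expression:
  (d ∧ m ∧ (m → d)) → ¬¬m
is always true.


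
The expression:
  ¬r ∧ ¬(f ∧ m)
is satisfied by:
  {r: False, m: False, f: False}
  {f: True, r: False, m: False}
  {m: True, r: False, f: False}


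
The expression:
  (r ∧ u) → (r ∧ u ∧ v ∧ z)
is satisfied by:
  {v: True, z: True, u: False, r: False}
  {v: True, z: False, u: False, r: False}
  {z: True, v: False, u: False, r: False}
  {v: False, z: False, u: False, r: False}
  {r: True, v: True, z: True, u: False}
  {r: True, v: True, z: False, u: False}
  {r: True, z: True, v: False, u: False}
  {r: True, z: False, v: False, u: False}
  {v: True, u: True, z: True, r: False}
  {v: True, u: True, z: False, r: False}
  {u: True, z: True, v: False, r: False}
  {u: True, v: False, z: False, r: False}
  {r: True, v: True, u: True, z: True}


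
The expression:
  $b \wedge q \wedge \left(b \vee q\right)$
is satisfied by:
  {b: True, q: True}


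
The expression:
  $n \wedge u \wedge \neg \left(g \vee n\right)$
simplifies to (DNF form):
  $\text{False}$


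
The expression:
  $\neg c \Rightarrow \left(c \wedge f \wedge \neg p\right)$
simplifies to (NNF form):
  $c$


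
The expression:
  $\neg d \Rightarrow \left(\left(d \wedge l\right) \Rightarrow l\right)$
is always true.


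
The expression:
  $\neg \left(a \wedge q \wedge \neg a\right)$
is always true.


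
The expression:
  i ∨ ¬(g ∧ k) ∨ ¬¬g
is always true.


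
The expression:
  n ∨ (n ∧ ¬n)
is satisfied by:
  {n: True}


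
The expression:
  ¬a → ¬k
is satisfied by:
  {a: True, k: False}
  {k: False, a: False}
  {k: True, a: True}


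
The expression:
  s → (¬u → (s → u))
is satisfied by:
  {u: True, s: False}
  {s: False, u: False}
  {s: True, u: True}


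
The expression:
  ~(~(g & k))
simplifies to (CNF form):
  g & k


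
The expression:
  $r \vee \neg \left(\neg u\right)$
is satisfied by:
  {r: True, u: True}
  {r: True, u: False}
  {u: True, r: False}


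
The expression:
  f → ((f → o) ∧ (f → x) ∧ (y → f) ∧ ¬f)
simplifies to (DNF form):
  ¬f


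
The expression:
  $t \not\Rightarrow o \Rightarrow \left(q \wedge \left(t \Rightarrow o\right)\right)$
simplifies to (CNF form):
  $o \vee \neg t$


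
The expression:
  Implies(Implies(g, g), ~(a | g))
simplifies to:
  ~a & ~g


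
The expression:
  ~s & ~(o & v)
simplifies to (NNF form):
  ~s & (~o | ~v)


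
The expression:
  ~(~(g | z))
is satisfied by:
  {z: True, g: True}
  {z: True, g: False}
  {g: True, z: False}


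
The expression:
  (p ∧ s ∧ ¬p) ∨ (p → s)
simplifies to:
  s ∨ ¬p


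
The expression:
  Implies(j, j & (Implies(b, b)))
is always true.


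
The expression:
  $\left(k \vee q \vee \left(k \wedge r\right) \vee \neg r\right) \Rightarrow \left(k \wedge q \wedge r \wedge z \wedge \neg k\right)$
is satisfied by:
  {r: True, q: False, k: False}


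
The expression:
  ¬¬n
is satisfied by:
  {n: True}


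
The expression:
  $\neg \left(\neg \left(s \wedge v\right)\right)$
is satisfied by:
  {s: True, v: True}


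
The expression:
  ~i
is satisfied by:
  {i: False}


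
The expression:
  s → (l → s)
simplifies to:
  True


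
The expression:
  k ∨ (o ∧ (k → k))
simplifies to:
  k ∨ o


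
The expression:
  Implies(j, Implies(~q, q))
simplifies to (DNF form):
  q | ~j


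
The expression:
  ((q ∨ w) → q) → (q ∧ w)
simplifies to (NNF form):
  w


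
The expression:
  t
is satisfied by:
  {t: True}


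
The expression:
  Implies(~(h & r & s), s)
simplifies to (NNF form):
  s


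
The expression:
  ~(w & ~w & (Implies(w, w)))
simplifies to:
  True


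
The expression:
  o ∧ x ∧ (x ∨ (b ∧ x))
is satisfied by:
  {x: True, o: True}


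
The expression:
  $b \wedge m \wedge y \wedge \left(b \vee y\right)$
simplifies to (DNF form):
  $b \wedge m \wedge y$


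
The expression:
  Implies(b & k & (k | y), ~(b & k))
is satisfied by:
  {k: False, b: False}
  {b: True, k: False}
  {k: True, b: False}


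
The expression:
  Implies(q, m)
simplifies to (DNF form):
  m | ~q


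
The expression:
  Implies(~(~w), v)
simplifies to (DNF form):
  v | ~w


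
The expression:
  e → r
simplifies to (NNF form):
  r ∨ ¬e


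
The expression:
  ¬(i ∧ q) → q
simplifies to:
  q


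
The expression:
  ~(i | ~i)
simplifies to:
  False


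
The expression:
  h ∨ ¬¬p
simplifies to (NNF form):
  h ∨ p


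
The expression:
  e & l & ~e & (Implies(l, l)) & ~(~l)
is never true.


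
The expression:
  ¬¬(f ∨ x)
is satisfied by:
  {x: True, f: True}
  {x: True, f: False}
  {f: True, x: False}


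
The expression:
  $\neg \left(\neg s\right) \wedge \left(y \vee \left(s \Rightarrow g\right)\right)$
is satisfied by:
  {s: True, y: True, g: True}
  {s: True, y: True, g: False}
  {s: True, g: True, y: False}


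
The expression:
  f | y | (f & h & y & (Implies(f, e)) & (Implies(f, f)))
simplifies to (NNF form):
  f | y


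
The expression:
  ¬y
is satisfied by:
  {y: False}


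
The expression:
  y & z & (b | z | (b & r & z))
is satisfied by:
  {z: True, y: True}


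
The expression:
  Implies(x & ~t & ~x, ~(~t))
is always true.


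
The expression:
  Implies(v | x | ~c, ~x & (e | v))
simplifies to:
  ~x & (c | e | v)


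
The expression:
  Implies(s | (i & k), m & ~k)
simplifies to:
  (m & ~k) | (~i & ~s) | (~k & ~s)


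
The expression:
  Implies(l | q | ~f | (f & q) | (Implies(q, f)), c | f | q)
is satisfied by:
  {q: True, c: True, f: True}
  {q: True, c: True, f: False}
  {q: True, f: True, c: False}
  {q: True, f: False, c: False}
  {c: True, f: True, q: False}
  {c: True, f: False, q: False}
  {f: True, c: False, q: False}


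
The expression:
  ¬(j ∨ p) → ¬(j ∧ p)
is always true.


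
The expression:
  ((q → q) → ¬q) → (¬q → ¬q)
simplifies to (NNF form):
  True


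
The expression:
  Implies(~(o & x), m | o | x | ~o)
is always true.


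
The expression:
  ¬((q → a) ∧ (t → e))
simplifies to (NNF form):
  (q ∨ t) ∧ (q ∨ ¬e) ∧ (t ∨ ¬a) ∧ (¬a ∨ ¬e)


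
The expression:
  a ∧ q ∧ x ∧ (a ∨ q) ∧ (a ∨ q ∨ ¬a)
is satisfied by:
  {a: True, x: True, q: True}


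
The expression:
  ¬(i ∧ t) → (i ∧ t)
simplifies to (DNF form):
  i ∧ t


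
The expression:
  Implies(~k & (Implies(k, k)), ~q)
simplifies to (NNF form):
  k | ~q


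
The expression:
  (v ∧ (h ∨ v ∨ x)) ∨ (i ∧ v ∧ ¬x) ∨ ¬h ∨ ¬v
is always true.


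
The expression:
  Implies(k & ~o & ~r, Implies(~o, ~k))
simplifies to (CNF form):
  o | r | ~k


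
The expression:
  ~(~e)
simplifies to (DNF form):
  e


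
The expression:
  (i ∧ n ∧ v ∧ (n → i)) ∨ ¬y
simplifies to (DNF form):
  (i ∧ n ∧ v) ∨ ¬y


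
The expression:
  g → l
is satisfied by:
  {l: True, g: False}
  {g: False, l: False}
  {g: True, l: True}


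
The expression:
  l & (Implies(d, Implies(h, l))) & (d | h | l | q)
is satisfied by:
  {l: True}


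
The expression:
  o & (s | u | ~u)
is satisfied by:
  {o: True}


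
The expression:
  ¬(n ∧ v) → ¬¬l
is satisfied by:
  {n: True, l: True, v: True}
  {n: True, l: True, v: False}
  {l: True, v: True, n: False}
  {l: True, v: False, n: False}
  {n: True, v: True, l: False}


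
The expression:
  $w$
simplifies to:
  $w$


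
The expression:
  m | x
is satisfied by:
  {x: True, m: True}
  {x: True, m: False}
  {m: True, x: False}


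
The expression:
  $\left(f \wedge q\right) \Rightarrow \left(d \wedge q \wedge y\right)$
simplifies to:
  $\left(d \wedge y\right) \vee \neg f \vee \neg q$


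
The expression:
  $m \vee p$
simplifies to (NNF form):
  $m \vee p$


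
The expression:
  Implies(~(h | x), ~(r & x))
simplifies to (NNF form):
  True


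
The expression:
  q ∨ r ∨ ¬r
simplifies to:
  True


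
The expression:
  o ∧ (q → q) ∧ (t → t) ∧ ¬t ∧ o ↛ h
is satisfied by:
  {o: True, h: False, t: False}


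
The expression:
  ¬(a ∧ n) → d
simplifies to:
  d ∨ (a ∧ n)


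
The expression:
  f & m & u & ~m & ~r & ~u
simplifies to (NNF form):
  False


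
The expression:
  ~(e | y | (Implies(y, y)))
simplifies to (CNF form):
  False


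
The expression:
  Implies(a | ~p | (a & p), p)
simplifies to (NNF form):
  p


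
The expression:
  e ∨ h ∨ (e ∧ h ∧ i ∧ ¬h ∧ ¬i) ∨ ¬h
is always true.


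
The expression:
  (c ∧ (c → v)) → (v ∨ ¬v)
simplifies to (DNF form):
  True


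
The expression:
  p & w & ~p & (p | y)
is never true.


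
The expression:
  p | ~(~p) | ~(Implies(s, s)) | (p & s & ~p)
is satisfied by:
  {p: True}


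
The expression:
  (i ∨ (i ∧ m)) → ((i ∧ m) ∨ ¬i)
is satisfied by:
  {m: True, i: False}
  {i: False, m: False}
  {i: True, m: True}


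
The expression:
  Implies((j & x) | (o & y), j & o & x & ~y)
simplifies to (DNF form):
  (o & ~y) | (~j & ~o) | (~o & ~x)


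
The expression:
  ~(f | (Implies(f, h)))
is never true.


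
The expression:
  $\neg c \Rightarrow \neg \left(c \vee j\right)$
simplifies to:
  $c \vee \neg j$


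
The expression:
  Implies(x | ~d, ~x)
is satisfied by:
  {x: False}


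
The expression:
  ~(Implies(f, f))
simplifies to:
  False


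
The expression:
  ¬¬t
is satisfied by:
  {t: True}


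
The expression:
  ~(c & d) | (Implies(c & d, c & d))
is always true.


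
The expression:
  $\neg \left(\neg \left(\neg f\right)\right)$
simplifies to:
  $\neg f$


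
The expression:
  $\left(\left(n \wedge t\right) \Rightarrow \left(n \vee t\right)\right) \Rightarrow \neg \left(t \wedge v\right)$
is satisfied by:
  {v: False, t: False}
  {t: True, v: False}
  {v: True, t: False}


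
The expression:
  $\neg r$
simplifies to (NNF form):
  $\neg r$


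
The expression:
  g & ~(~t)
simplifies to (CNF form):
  g & t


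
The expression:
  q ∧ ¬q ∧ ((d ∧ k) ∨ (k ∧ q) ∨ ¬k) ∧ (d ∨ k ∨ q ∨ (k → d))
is never true.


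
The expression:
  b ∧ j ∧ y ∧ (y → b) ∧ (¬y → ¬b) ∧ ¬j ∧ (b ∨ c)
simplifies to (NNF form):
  False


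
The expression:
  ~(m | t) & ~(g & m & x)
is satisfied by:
  {t: False, m: False}


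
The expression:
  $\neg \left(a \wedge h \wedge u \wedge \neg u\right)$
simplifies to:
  $\text{True}$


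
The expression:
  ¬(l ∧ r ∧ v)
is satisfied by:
  {l: False, v: False, r: False}
  {r: True, l: False, v: False}
  {v: True, l: False, r: False}
  {r: True, v: True, l: False}
  {l: True, r: False, v: False}
  {r: True, l: True, v: False}
  {v: True, l: True, r: False}


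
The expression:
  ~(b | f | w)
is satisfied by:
  {w: False, f: False, b: False}


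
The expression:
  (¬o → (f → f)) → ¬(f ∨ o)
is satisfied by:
  {o: False, f: False}


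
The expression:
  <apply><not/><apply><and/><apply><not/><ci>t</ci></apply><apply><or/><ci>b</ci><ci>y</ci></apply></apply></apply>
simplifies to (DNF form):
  <apply><or/><ci>t</ci><apply><and/><apply><not/><ci>b</ci></apply><apply><not/><ci>y</ci></apply></apply></apply>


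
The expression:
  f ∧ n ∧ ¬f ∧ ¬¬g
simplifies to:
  False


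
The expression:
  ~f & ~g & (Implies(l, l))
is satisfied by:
  {g: False, f: False}


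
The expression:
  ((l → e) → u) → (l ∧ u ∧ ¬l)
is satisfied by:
  {e: True, u: False, l: False}
  {u: False, l: False, e: False}
  {e: True, l: True, u: False}


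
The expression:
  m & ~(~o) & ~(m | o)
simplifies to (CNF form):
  False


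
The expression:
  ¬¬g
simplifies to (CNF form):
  g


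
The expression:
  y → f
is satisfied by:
  {f: True, y: False}
  {y: False, f: False}
  {y: True, f: True}


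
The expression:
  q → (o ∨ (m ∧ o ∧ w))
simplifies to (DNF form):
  o ∨ ¬q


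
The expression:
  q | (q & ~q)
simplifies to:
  q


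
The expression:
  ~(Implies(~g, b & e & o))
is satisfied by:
  {e: False, o: False, g: False, b: False}
  {b: True, e: False, o: False, g: False}
  {o: True, b: False, e: False, g: False}
  {b: True, o: True, e: False, g: False}
  {e: True, b: False, o: False, g: False}
  {b: True, e: True, o: False, g: False}
  {o: True, e: True, b: False, g: False}


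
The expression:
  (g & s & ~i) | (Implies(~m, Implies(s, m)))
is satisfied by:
  {m: True, g: True, s: False, i: False}
  {m: True, g: False, s: False, i: False}
  {i: True, m: True, g: True, s: False}
  {i: True, m: True, g: False, s: False}
  {g: True, i: False, s: False, m: False}
  {g: False, i: False, s: False, m: False}
  {i: True, g: True, s: False, m: False}
  {i: True, g: False, s: False, m: False}
  {m: True, s: True, g: True, i: False}
  {m: True, s: True, g: False, i: False}
  {i: True, m: True, s: True, g: True}
  {i: True, m: True, s: True, g: False}
  {s: True, g: True, i: False, m: False}


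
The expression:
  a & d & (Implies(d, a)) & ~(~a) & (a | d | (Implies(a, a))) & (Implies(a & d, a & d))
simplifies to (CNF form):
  a & d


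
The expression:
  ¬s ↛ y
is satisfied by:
  {y: True, s: False}
  {s: False, y: False}
  {s: True, y: True}


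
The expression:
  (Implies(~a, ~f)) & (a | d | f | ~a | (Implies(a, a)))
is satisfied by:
  {a: True, f: False}
  {f: False, a: False}
  {f: True, a: True}


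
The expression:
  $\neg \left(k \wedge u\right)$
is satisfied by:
  {u: False, k: False}
  {k: True, u: False}
  {u: True, k: False}


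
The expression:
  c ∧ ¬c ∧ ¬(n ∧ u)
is never true.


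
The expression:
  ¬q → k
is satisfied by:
  {k: True, q: True}
  {k: True, q: False}
  {q: True, k: False}


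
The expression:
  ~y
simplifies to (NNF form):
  ~y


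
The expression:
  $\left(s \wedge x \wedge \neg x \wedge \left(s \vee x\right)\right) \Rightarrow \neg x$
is always true.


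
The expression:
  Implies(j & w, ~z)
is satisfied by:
  {w: False, z: False, j: False}
  {j: True, w: False, z: False}
  {z: True, w: False, j: False}
  {j: True, z: True, w: False}
  {w: True, j: False, z: False}
  {j: True, w: True, z: False}
  {z: True, w: True, j: False}


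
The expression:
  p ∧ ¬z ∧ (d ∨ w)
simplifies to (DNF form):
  (d ∧ p ∧ ¬z) ∨ (p ∧ w ∧ ¬z)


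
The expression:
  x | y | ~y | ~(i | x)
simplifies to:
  True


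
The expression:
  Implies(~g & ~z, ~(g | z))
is always true.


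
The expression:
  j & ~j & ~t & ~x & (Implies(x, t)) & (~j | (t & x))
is never true.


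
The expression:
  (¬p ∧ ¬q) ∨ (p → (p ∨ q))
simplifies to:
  True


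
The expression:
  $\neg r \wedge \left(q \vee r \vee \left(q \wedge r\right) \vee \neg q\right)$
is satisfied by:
  {r: False}


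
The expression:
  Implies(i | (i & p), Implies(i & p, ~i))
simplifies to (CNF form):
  ~i | ~p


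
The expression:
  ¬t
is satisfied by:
  {t: False}


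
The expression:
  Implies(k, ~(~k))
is always true.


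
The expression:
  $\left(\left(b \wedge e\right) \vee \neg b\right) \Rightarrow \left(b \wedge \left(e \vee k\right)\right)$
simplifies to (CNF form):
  $b$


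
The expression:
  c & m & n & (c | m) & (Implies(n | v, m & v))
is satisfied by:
  {c: True, m: True, n: True, v: True}


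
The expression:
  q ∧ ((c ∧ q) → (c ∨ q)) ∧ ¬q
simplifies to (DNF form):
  False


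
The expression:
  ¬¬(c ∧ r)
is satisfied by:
  {r: True, c: True}


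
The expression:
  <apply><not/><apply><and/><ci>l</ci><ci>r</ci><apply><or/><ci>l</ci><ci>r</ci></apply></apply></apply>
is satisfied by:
  {l: False, r: False}
  {r: True, l: False}
  {l: True, r: False}


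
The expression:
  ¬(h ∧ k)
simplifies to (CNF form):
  ¬h ∨ ¬k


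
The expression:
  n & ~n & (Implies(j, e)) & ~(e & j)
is never true.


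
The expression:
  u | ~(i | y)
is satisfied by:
  {u: True, y: False, i: False}
  {i: True, u: True, y: False}
  {u: True, y: True, i: False}
  {i: True, u: True, y: True}
  {i: False, y: False, u: False}


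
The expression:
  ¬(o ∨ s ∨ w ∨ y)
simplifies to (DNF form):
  ¬o ∧ ¬s ∧ ¬w ∧ ¬y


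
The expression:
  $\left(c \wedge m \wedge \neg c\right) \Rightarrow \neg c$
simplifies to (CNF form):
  $\text{True}$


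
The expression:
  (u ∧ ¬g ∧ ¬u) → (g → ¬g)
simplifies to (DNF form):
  True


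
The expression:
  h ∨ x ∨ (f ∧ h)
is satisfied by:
  {x: True, h: True}
  {x: True, h: False}
  {h: True, x: False}


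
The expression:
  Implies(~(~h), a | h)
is always true.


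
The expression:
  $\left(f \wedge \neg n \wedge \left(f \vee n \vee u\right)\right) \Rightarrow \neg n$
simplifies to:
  $\text{True}$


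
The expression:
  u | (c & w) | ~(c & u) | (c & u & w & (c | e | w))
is always true.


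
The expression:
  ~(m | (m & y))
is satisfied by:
  {m: False}


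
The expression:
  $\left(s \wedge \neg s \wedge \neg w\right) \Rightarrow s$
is always true.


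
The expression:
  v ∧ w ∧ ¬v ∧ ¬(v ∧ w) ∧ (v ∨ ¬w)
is never true.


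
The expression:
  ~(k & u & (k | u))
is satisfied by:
  {u: False, k: False}
  {k: True, u: False}
  {u: True, k: False}


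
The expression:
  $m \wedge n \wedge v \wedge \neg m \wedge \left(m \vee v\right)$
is never true.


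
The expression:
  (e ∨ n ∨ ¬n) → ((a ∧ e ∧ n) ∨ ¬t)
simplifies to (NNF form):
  (a ∧ e ∧ n) ∨ ¬t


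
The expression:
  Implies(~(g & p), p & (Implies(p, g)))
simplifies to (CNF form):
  g & p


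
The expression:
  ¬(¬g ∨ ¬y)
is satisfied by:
  {g: True, y: True}


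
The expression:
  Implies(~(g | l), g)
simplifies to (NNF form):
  g | l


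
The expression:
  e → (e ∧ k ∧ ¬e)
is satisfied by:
  {e: False}


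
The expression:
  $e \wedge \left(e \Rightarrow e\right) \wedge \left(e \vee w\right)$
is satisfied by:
  {e: True}


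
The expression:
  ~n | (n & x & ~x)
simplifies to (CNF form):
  ~n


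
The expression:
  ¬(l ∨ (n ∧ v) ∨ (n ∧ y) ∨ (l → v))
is never true.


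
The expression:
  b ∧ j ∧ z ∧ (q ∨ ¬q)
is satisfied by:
  {z: True, j: True, b: True}


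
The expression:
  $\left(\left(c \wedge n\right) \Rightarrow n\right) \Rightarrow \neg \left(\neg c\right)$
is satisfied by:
  {c: True}


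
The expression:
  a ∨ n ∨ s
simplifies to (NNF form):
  a ∨ n ∨ s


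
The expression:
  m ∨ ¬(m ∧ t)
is always true.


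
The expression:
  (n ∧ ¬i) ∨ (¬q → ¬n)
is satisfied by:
  {q: True, n: False, i: False}
  {q: False, n: False, i: False}
  {i: True, q: True, n: False}
  {i: True, q: False, n: False}
  {n: True, q: True, i: False}
  {n: True, q: False, i: False}
  {n: True, i: True, q: True}


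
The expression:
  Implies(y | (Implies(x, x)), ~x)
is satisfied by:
  {x: False}


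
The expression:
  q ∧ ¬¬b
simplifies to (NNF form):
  b ∧ q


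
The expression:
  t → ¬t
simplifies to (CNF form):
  ¬t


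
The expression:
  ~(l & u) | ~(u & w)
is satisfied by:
  {l: False, u: False, w: False}
  {w: True, l: False, u: False}
  {u: True, l: False, w: False}
  {w: True, u: True, l: False}
  {l: True, w: False, u: False}
  {w: True, l: True, u: False}
  {u: True, l: True, w: False}


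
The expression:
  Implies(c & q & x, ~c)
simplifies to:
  ~c | ~q | ~x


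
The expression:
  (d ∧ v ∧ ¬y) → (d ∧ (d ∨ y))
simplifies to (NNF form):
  True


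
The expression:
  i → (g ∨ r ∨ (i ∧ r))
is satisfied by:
  {r: True, g: True, i: False}
  {r: True, g: False, i: False}
  {g: True, r: False, i: False}
  {r: False, g: False, i: False}
  {r: True, i: True, g: True}
  {r: True, i: True, g: False}
  {i: True, g: True, r: False}


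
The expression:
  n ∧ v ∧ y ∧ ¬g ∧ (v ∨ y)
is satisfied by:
  {n: True, y: True, v: True, g: False}


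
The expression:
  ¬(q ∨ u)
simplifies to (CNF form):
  ¬q ∧ ¬u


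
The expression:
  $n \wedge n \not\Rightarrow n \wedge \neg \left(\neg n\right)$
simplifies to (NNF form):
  $\text{False}$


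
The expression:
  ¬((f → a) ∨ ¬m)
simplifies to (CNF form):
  f ∧ m ∧ ¬a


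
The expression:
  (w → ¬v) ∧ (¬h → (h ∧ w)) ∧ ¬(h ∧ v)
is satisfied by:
  {h: True, v: False}


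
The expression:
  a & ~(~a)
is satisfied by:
  {a: True}


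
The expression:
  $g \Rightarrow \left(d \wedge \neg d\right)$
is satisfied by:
  {g: False}


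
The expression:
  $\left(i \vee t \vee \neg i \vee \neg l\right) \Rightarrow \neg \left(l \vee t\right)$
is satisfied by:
  {l: False, t: False}


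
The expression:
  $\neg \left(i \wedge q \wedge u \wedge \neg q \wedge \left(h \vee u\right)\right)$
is always true.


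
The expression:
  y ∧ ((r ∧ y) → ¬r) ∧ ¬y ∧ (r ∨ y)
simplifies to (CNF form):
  False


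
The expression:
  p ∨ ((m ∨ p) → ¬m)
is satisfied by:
  {p: True, m: False}
  {m: False, p: False}
  {m: True, p: True}


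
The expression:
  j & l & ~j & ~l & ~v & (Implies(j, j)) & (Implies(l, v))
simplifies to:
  False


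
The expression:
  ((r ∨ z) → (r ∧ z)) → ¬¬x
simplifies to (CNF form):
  (r ∨ x ∨ z) ∧ (r ∨ x ∨ ¬r) ∧ (x ∨ z ∨ ¬z) ∧ (x ∨ ¬r ∨ ¬z)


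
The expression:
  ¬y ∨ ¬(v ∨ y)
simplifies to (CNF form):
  ¬y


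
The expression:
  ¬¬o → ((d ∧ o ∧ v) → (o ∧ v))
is always true.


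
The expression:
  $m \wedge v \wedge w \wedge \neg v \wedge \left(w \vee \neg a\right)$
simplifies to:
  $\text{False}$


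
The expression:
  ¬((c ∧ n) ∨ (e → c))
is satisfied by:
  {e: True, c: False}


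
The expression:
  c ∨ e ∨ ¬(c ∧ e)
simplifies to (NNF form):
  True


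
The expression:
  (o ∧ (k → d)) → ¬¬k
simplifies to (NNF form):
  k ∨ ¬o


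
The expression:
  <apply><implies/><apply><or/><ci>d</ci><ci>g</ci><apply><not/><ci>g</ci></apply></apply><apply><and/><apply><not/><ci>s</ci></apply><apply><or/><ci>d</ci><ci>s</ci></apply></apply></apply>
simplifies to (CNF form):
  <apply><and/><ci>d</ci><apply><not/><ci>s</ci></apply></apply>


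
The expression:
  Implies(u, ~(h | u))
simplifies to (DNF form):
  ~u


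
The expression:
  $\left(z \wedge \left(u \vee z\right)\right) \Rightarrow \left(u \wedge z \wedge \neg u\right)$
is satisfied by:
  {z: False}


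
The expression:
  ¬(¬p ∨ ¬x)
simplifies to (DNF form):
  p ∧ x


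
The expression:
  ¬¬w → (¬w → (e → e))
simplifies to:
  True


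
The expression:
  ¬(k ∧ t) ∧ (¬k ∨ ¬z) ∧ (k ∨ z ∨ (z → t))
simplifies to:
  (¬t ∧ ¬z) ∨ ¬k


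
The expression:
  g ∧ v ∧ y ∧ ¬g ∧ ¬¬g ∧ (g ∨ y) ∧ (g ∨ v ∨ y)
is never true.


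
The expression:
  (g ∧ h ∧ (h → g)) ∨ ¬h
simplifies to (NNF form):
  g ∨ ¬h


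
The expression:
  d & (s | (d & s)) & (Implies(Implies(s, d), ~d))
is never true.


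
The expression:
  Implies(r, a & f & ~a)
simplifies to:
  ~r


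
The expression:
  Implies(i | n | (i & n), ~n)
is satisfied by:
  {n: False}


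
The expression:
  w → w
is always true.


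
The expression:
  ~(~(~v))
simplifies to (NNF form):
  ~v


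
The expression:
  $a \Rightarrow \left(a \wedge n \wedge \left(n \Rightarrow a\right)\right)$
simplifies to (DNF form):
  $n \vee \neg a$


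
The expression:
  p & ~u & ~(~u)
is never true.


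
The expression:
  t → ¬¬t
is always true.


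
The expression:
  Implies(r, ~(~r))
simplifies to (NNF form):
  True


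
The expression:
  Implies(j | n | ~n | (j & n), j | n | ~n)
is always true.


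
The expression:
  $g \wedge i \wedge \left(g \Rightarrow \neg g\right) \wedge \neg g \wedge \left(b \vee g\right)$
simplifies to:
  $\text{False}$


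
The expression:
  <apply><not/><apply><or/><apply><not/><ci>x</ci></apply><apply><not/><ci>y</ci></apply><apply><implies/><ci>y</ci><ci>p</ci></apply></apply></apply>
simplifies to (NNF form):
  <apply><and/><ci>x</ci><ci>y</ci><apply><not/><ci>p</ci></apply></apply>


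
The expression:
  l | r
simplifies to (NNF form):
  l | r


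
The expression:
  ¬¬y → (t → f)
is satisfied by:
  {f: True, t: False, y: False}
  {f: False, t: False, y: False}
  {y: True, f: True, t: False}
  {y: True, f: False, t: False}
  {t: True, f: True, y: False}
  {t: True, f: False, y: False}
  {t: True, y: True, f: True}


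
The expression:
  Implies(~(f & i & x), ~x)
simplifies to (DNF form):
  ~x | (f & i)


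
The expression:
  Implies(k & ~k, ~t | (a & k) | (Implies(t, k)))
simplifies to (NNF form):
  True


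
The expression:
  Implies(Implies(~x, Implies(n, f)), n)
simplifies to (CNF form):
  n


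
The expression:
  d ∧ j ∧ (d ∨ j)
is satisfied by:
  {j: True, d: True}


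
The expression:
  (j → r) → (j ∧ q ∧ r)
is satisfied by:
  {j: True, q: True, r: False}
  {j: True, q: False, r: False}
  {j: True, r: True, q: True}


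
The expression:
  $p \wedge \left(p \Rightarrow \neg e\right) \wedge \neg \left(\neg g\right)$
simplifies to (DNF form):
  $g \wedge p \wedge \neg e$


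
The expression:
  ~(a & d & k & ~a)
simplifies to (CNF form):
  True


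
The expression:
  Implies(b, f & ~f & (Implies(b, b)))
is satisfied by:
  {b: False}


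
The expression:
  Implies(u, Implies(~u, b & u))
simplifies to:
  True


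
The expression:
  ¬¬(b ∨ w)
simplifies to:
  b ∨ w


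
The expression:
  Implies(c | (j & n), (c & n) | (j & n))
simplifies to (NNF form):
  n | ~c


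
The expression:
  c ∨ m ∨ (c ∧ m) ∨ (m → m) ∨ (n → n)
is always true.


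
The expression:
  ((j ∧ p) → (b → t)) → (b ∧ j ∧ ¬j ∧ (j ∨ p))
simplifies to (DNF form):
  b ∧ j ∧ p ∧ ¬t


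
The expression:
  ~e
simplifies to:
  ~e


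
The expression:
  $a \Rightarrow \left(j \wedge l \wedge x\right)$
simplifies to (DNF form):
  $\left(j \wedge l \wedge x\right) \vee \neg a$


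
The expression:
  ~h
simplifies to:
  ~h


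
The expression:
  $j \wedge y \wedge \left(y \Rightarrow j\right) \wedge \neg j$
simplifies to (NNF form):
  $\text{False}$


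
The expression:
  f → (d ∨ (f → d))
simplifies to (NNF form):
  d ∨ ¬f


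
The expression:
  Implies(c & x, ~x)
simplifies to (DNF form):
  ~c | ~x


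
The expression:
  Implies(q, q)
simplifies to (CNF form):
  True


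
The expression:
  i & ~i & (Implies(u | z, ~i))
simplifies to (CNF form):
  False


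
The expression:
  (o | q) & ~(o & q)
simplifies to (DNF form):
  (o & ~q) | (q & ~o)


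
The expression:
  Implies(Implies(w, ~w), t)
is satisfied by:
  {t: True, w: True}
  {t: True, w: False}
  {w: True, t: False}


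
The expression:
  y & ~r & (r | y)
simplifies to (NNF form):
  y & ~r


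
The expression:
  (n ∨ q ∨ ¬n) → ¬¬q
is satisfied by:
  {q: True}
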